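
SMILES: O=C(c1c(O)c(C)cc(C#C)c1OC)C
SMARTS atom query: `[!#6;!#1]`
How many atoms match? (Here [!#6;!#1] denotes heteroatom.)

3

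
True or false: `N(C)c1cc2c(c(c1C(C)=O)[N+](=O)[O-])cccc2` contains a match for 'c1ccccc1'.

True

The pattern c1ccccc1 describes six aromatic carbons in a ring — a benzene ring.
The required atom environment is present in the molecule, so the pattern matches.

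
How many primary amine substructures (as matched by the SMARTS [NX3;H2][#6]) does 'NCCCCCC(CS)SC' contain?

1

[NX3;H2][#6] is the SMARTS for a primary amine: a trivalent nitrogen with two H attached to carbon.
Exactly one fragment in the molecule meets all constraints, giving 1 match.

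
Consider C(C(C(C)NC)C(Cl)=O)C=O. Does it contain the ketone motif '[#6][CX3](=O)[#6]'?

No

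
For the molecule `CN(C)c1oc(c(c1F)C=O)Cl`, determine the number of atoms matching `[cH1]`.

The query [cH1] means: aromatic carbon bearing exactly one hydrogen.
Check the 12 heavy atoms by environment: 1× o (aromatic, H0) → no; 4× c (aromatic, H0) → no; 1× C (H1) → no; 1× O (H0) → no; 1× F (H0) → no; 1× Cl (H0) → no; 1× N (H0) → no; 2× C (H3) → no.
No environment satisfies the query, so 0 matching atoms.

0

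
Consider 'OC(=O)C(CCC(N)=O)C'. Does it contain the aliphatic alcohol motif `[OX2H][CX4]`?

No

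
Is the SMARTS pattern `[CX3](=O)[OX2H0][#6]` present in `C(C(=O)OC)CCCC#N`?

The pattern [CX3](=O)[OX2H0][#6] describes a carbonyl carbon bonded to an oxygen that is itself bonded to carbon (no H on that O) — an ester.
The molecule carries a methyl-ester group (-C(=O)OCH3), whose atoms satisfy every constraint of the query, so the pattern matches.

Yes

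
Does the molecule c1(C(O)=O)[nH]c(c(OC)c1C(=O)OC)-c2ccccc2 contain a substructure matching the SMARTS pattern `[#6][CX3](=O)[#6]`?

The pattern [#6][CX3](=O)[#6] describes a carbonyl carbon (no H) flanked by two carbons — a ketone.
The closest candidate here is a methyl-ester group (-C(=O)OCH3), but one neighbour of the carbonyl carbon is O, not C. No other fragment satisfies the full query, so there is no match.

No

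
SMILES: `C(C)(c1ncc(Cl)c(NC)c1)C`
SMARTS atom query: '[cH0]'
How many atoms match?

The query [cH0] means: aromatic carbon with no attached hydrogen (substituted or ring-fusion).
Check the 12 heavy atoms by environment: 1× n (aromatic, H0) → no; 3× c (aromatic, H0) → match; 2× c (aromatic, H1) → no; 1× N (H1) → no; 3× C (H3) → no; 1× C (H1) → no; 1× Cl (H0) → no.
That gives 3 matching atoms.

3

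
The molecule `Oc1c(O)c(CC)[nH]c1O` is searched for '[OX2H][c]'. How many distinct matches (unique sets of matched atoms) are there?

3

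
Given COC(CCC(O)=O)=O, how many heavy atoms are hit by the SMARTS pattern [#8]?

4

Check the 9 heavy atoms by environment: 5× C → no; 4× O → match.
That gives 4 matching atoms.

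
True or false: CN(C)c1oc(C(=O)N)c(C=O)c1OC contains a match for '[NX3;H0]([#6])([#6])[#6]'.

True

The pattern [NX3;H0]([#6])([#6])[#6] describes a trivalent nitrogen with no H, bonded to three carbons — a tertiary amine.
The molecule carries a dimethylamino group (-N(CH3)2), whose atoms satisfy every constraint of the query, so the pattern matches.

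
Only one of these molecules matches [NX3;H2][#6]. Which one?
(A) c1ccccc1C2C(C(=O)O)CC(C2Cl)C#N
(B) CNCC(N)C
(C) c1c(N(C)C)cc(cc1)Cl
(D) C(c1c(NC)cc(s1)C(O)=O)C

B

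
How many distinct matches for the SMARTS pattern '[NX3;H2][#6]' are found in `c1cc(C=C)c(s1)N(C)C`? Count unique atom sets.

[NX3;H2][#6] is the SMARTS for a primary amine: a trivalent nitrogen with two H attached to carbon.
The molecule has a dimethylamino group (-N(CH3)2), but the nitrogen has H0, not H2; nothing else fits, so there are 0 matches.

0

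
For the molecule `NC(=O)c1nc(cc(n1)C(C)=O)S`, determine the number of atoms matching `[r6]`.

6

The query [r6] means: r6 matches atoms in a six-membered ring.
Check the 13 heavy atoms by environment: 2× n (aromatic, in 6-ring) → match; 4× c (aromatic, in 6-ring) → match; 1× S (acyclic) → no; 3× C (acyclic) → no; 2× O (acyclic) → no; 1× N (acyclic) → no.
Summing the matching environments: 2 + 4 = 6 matching atoms.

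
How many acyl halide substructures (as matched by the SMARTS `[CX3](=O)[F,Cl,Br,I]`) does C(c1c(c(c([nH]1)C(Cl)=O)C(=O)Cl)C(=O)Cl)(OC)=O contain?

[CX3](=O)[F,Cl,Br,I] is the SMARTS for an acyl halide: a carbonyl carbon bonded to a halogen.
The molecule carries 3 separate instances of an acyl chloride (-C(=O)Cl) meeting every constraint; each maps to a distinct set of atoms, giving 3 matches.

3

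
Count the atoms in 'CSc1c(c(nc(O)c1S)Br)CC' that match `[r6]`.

The query [r6] means: r6 matches atoms in a six-membered ring.
Check the 13 heavy atoms by environment: 1× n (aromatic, in 6-ring) → match; 5× c (aromatic, in 6-ring) → match; 1× Br (acyclic) → no; 1× O (acyclic) → no; 3× C (acyclic) → no; 2× S (acyclic) → no.
Summing the matching environments: 1 + 5 = 6 matching atoms.

6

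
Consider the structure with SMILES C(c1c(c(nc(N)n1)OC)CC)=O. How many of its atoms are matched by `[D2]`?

5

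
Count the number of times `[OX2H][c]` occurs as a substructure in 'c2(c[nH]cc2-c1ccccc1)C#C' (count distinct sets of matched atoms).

0

[OX2H][c] is the SMARTS for a phenol: a hydroxyl oxygen attached to an aromatic carbon.
No fragment in the molecule satisfies every constraint, giving 0 matches.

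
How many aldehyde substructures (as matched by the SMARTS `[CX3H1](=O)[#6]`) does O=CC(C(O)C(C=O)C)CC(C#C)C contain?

2

[CX3H1](=O)[#6] is the SMARTS for an aldehyde: an sp2 carbon with one H, double-bonded to O and single-bonded to carbon.
The molecule carries 2 separate instances of an aldehyde (-CHO) meeting every constraint; each maps to a distinct set of atoms, giving 2 matches.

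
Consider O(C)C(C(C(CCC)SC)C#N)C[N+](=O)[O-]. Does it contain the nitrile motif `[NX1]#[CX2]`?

Yes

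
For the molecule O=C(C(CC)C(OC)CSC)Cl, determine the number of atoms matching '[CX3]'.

The query [CX3] means: C with X3: aliphatic carbon with exactly 3 total connections.
Check the 12 heavy atoms by environment: 7× C (X4) → no; 1× S (X2) → no; 1× O (X2) → no; 1× C (X3) → match; 1× O (X1) → no; 1× Cl (X1) → no.
That gives 1 matching atom.

1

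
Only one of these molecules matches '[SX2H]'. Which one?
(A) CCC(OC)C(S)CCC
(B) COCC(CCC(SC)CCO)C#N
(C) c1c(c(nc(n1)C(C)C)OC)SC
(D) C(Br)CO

A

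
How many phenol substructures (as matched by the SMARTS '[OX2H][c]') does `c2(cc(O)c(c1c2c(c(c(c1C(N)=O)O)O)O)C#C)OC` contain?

4

[OX2H][c] is the SMARTS for a phenol: a hydroxyl oxygen attached to an aromatic carbon.
The molecule carries 4 separate instances of a hydroxyl group (-OH) meeting every constraint; each maps to a distinct set of atoms, giving 4 matches.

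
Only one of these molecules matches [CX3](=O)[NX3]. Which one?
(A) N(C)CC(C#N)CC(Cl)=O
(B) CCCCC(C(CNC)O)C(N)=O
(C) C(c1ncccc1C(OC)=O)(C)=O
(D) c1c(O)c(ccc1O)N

[CX3](=O)[NX3] describes a carbonyl carbon bonded to a trivalent nitrogen (an amide).
(A) has a nitrile (-C#N) but the nitrile N is NX1 (triple-bonded), not NX3.
(B) contains a primary amide (-C(=O)NH2), which satisfies every atom and bond constraint.
(C) has a methyl-ester group (-C(=O)OCH3) but the carbonyl is bonded to O, not to an NX3 nitrogen.
(D) has a primary amino group (-NH2) but the -NH2 is not attached to a carbonyl carbon.
So the answer is (B).

B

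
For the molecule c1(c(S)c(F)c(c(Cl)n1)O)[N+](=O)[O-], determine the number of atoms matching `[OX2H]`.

The query [OX2H] means: aliphatic oxygen with two connections, one of which is H — an -OH oxygen.
Check the 13 heavy atoms by environment: 1× n (aromatic, H0, X2) → no; 5× c (aromatic, H0, X3) → no; 1× F (H0, X1) → no; 1× N (charge +1, H0, X3) → no; 1× O (charge -1, H0, X1) → no; 1× O (H0, X1) → no; 1× S (H1, X2) → no; 1× Cl (H0, X1) → no; 1× O (H1, X2) → match.
That gives 1 matching atom.

1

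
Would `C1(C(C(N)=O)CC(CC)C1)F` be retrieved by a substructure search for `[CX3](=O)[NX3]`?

The pattern [CX3](=O)[NX3] describes a carbonyl carbon bonded to a trivalent nitrogen — an amide.
The molecule carries a primary amide (-C(=O)NH2), whose atoms satisfy every constraint of the query, so the pattern matches.

Yes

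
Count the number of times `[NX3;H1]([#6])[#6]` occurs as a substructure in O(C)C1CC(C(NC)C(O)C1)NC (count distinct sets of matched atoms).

[NX3;H1]([#6])[#6] is the SMARTS for a secondary amine: a trivalent nitrogen with one H, bonded to two carbons.
The molecule carries 2 separate instances of an N-methylamino group (-NHCH3) meeting every constraint; each maps to a distinct set of atoms, giving 2 matches.

2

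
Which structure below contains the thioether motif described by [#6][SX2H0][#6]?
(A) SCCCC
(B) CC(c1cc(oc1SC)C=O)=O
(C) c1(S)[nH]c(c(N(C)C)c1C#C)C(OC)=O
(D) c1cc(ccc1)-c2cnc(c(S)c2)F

[#6][SX2H0][#6] describes an aliphatic sulfur bridging two carbons with no H on the sulfur (a thioether).
(A) has a thiol (-SH) but the sulfur has H1, not H0 bridging two carbons.
(B) contains a methylthio ether (-SCH3), which satisfies every atom and bond constraint.
(C) has a thiol (-SH) but the sulfur has H1, not H0 bridging two carbons.
(D) has a thiol (-SH) but the sulfur has H1, not H0 bridging two carbons.
So the answer is (B).

B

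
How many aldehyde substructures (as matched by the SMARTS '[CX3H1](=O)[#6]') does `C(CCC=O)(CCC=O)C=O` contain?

[CX3H1](=O)[#6] is the SMARTS for an aldehyde: an sp2 carbon with one H, double-bonded to O and single-bonded to carbon.
The molecule carries 3 separate instances of an aldehyde (-CHO) meeting every constraint; each maps to a distinct set of atoms, giving 3 matches.

3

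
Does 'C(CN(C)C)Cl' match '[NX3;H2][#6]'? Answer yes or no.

The pattern [NX3;H2][#6] describes a trivalent nitrogen with two H attached to carbon — a primary amine.
The closest candidate here is a dimethylamino group (-N(CH3)2), but the nitrogen has H0, not H2. No other fragment satisfies the full query, so there is no match.

No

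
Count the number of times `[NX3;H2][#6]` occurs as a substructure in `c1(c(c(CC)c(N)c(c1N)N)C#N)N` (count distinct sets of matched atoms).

4

[NX3;H2][#6] is the SMARTS for a primary amine: a trivalent nitrogen with two H attached to carbon.
The molecule carries 4 separate instances of a primary amino group (-NH2) meeting every constraint; each maps to a distinct set of atoms, giving 4 matches.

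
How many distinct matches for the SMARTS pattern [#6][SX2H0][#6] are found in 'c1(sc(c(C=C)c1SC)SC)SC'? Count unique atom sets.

[#6][SX2H0][#6] is the SMARTS for a thioether: an aliphatic sulfur bridging two carbons with no H on the sulfur.
The molecule carries 3 separate instances of a methylthio ether (-SCH3) meeting every constraint; each maps to a distinct set of atoms, giving 3 matches.

3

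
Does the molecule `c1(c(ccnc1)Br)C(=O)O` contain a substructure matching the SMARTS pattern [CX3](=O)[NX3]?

No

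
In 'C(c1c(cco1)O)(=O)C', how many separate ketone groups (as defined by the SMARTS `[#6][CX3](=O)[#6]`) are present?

[#6][CX3](=O)[#6] is the SMARTS for a ketone: a carbonyl carbon (no H) flanked by two carbons.
Exactly one fragment in the molecule meets all constraints, giving 1 match.

1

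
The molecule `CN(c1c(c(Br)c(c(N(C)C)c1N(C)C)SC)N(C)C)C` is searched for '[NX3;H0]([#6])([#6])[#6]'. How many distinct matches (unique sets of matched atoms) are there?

4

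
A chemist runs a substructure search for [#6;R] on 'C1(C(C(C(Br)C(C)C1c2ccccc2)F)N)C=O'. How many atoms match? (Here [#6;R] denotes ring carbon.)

The query [#6;R] means: carbon that is part of a ring.
Check the 18 heavy atoms by environment: 6× C (in 6-ring) → match; 2× C (acyclic) → no; 1× O (acyclic) → no; 6× c (aromatic, in 6-ring) → match; 1× F (acyclic) → no; 1× N (acyclic) → no; 1× Br (acyclic) → no.
Summing the matching environments: 6 + 6 = 12 matching atoms.

12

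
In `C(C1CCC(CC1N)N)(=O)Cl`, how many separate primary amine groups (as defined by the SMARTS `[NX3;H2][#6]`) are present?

2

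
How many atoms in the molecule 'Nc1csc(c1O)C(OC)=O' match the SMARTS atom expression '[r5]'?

5

The query [r5] means: r5 matches atoms in a five-membered ring.
Check the 11 heavy atoms by environment: 1× s (aromatic, in 5-ring) → match; 4× c (aromatic, in 5-ring) → match; 1× N (acyclic) → no; 3× O (acyclic) → no; 2× C (acyclic) → no.
Summing the matching environments: 1 + 4 = 5 matching atoms.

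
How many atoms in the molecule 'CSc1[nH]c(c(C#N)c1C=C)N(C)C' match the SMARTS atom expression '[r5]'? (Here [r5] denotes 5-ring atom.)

5

The query [r5] means: r5 matches atoms in a five-membered ring.
Check the 14 heavy atoms by environment: 1× n (aromatic, in 5-ring) → match; 4× c (aromatic, in 5-ring) → match; 1× S (acyclic) → no; 6× C (acyclic) → no; 2× N (acyclic) → no.
Summing the matching environments: 1 + 4 = 5 matching atoms.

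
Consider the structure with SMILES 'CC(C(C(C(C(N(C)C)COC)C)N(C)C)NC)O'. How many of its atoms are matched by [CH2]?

1

The query [CH2] means: aliphatic carbon with exactly two hydrogens.
Check the 19 heavy atoms by environment: 1× C (H2) → match; 5× C (H1) → no; 8× C (H3) → no; 2× N (H0) → no; 1× N (H1) → no; 1× O (H1) → no; 1× O (H0) → no.
That gives 1 matching atom.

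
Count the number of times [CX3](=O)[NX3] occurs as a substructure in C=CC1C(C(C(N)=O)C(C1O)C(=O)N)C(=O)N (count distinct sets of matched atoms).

[CX3](=O)[NX3] is the SMARTS for an amide: a carbonyl carbon bonded to a trivalent nitrogen.
The molecule carries 3 separate instances of a primary amide (-C(=O)NH2) meeting every constraint; each maps to a distinct set of atoms, giving 3 matches.

3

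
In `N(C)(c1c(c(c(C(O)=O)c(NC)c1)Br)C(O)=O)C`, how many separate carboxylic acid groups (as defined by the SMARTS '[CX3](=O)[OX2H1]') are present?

2

[CX3](=O)[OX2H1] is the SMARTS for a carboxylic acid: an sp2 carbon double-bonded to O and single-bonded to an -OH oxygen.
The molecule carries 2 separate instances of a carboxylic acid group (-C(=O)OH) meeting every constraint; each maps to a distinct set of atoms, giving 2 matches.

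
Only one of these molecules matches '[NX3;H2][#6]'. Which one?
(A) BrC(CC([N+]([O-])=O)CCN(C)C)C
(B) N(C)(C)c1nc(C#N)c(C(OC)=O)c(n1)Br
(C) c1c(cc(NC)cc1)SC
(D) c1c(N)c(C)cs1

D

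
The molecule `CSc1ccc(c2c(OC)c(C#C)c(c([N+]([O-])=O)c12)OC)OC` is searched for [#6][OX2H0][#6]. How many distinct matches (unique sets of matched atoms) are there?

[#6][OX2H0][#6] is the SMARTS for an ether: an aliphatic oxygen bridging two carbons with no H on the oxygen.
The molecule carries 3 separate instances of a methoxy ether (-OCH3) meeting every constraint; each maps to a distinct set of atoms, giving 3 matches.

3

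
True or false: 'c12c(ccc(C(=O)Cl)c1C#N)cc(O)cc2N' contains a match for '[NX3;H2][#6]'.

True

The pattern [NX3;H2][#6] describes a trivalent nitrogen with two H attached to carbon — a primary amine.
The molecule carries a primary amino group (-NH2), whose atoms satisfy every constraint of the query, so the pattern matches.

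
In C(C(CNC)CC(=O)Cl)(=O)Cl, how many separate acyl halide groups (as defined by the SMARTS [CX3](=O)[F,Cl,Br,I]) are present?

2

[CX3](=O)[F,Cl,Br,I] is the SMARTS for an acyl halide: a carbonyl carbon bonded to a halogen.
The molecule carries 2 separate instances of an acyl chloride (-C(=O)Cl) meeting every constraint; each maps to a distinct set of atoms, giving 2 matches.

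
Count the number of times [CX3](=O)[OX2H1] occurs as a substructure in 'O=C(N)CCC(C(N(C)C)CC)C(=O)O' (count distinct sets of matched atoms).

[CX3](=O)[OX2H1] is the SMARTS for a carboxylic acid: an sp2 carbon double-bonded to O and single-bonded to an -OH oxygen.
Exactly one fragment in the molecule meets all constraints, giving 1 match.

1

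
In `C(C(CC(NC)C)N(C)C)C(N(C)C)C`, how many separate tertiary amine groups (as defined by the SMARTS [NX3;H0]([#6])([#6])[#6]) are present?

2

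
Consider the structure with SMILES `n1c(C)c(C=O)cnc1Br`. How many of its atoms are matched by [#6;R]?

Check the 10 heavy atoms by environment: 2× n (aromatic, in 6-ring) → no; 4× c (aromatic, in 6-ring) → match; 2× C (acyclic) → no; 1× O (acyclic) → no; 1× Br (acyclic) → no.
That gives 4 matching atoms.

4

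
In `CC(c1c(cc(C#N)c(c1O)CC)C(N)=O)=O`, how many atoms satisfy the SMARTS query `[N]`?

Check the 17 heavy atoms by environment: 6× c (aromatic) → no; 6× C → no; 2× N → match; 3× O → no.
That gives 2 matching atoms.

2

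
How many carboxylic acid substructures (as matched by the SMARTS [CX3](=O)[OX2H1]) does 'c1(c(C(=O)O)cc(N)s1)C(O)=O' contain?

[CX3](=O)[OX2H1] is the SMARTS for a carboxylic acid: an sp2 carbon double-bonded to O and single-bonded to an -OH oxygen.
The molecule carries 2 separate instances of a carboxylic acid group (-C(=O)OH) meeting every constraint; each maps to a distinct set of atoms, giving 2 matches.

2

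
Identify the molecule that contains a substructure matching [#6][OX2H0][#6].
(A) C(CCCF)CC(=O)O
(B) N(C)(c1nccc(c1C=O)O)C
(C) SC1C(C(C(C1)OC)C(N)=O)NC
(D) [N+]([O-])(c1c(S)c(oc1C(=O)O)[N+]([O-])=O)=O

C

[#6][OX2H0][#6] describes an aliphatic oxygen bridging two carbons with no H on the oxygen (an ether).
(A) has a carboxylic acid group (-C(=O)OH) but the -OH oxygen has H1; the =O is OX1, not OX2.
(B) has a hydroxyl group (-OH) but the oxygen has H1, not H0 bridging two carbons.
(C) contains a methoxy ether (-OCH3), which satisfies every atom and bond constraint.
(D) has a carboxylic acid group (-C(=O)OH) but the -OH oxygen has H1; the =O is OX1, not OX2.
So the answer is (C).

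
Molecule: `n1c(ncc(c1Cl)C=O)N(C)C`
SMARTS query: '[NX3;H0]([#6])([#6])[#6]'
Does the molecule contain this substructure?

Yes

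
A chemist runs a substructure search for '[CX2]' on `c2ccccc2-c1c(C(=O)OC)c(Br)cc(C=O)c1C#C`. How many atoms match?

2

The query [CX2] means: C with X2: aliphatic carbon with exactly 2 total connections.
Check the 21 heavy atoms by environment: 12× c (aromatic, X3) → no; 2× C (X2) → match; 2× C (X3) → no; 2× O (X1) → no; 1× O (X2) → no; 1× C (X4) → no; 1× Br (X1) → no.
That gives 2 matching atoms.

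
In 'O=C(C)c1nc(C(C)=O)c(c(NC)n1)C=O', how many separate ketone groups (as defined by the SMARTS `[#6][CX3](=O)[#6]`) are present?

[#6][CX3](=O)[#6] is the SMARTS for a ketone: a carbonyl carbon (no H) flanked by two carbons.
The molecule carries 2 separate instances of an acetyl/ketone group (-C(=O)CH3) meeting every constraint; each maps to a distinct set of atoms, giving 2 matches.

2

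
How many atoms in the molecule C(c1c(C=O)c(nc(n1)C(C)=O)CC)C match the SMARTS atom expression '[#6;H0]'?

5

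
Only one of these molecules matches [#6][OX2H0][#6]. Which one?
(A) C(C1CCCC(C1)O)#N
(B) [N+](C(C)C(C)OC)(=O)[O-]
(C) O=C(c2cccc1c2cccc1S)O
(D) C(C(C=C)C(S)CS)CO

[#6][OX2H0][#6] describes an aliphatic oxygen bridging two carbons with no H on the oxygen (an ether).
(A) has a hydroxyl group (-OH) but the oxygen has H1, not H0 bridging two carbons.
(B) contains a methoxy ether (-OCH3), which satisfies every atom and bond constraint.
(C) has a carboxylic acid group (-C(=O)OH) but the -OH oxygen has H1; the =O is OX1, not OX2.
(D) has a hydroxyl group (-OH) but the oxygen has H1, not H0 bridging two carbons.
So the answer is (B).

B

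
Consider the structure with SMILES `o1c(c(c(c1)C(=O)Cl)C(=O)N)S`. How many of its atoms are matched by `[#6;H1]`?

The query [#6;H1] means: any carbon bearing exactly one hydrogen.
Check the 12 heavy atoms by environment: 1× o (aromatic, H0) → no; 1× c (aromatic, H1) → match; 3× c (aromatic, H0) → no; 2× C (H0) → no; 2× O (H0) → no; 1× N (H2) → no; 1× S (H1) → no; 1× Cl (H0) → no.
That gives 1 matching atom.

1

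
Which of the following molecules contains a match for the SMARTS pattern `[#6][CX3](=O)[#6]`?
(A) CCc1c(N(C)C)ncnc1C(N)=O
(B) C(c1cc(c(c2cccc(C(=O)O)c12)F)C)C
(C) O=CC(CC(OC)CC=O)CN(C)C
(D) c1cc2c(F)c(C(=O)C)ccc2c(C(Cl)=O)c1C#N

[#6][CX3](=O)[#6] describes a carbonyl carbon (no H) flanked by two carbons (a ketone).
(A) has a primary amide (-C(=O)NH2) but one neighbour of the carbonyl carbon is N, not C.
(B) has a carboxylic acid group (-C(=O)OH) but one neighbour of the carbonyl carbon is O, not C.
(C) has an aldehyde (-CHO) but the carbonyl carbon has H1, so it is not flanked by two carbons.
(D) contains an acetyl/ketone group (-C(=O)CH3), which satisfies every atom and bond constraint.
So the answer is (D).

D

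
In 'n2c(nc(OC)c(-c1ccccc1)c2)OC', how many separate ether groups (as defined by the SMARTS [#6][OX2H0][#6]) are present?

2

[#6][OX2H0][#6] is the SMARTS for an ether: an aliphatic oxygen bridging two carbons with no H on the oxygen.
The molecule carries 2 separate instances of a methoxy ether (-OCH3) meeting every constraint; each maps to a distinct set of atoms, giving 2 matches.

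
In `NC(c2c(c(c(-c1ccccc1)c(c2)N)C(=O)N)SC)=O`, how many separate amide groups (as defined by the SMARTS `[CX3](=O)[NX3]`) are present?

[CX3](=O)[NX3] is the SMARTS for an amide: a carbonyl carbon bonded to a trivalent nitrogen.
The molecule carries 2 separate instances of a primary amide (-C(=O)NH2) meeting every constraint; each maps to a distinct set of atoms, giving 2 matches.

2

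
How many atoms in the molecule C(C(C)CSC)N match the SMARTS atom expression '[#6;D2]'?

The query [#6;D2] means: any carbon bonded to exactly two heavy atoms.
Check the 7 heavy atoms by environment: 2× C (D2) → match; 1× C (D3) → no; 1× N (D1) → no; 2× C (D1) → no; 1× S (D2) → no.
That gives 2 matching atoms.

2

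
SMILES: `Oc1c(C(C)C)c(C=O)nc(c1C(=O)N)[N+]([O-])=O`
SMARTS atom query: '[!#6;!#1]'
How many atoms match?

Check the 18 heavy atoms by environment: 1× n (aromatic) → match; 5× c (aromatic) → no; 5× C → no; 4× O → match; 1× N (charge +1) → match; 1× O (charge -1) → match; 1× N → match.
Summing the matching environments: 1 + 4 + 1 + 1 + 1 = 8 matching atoms.

8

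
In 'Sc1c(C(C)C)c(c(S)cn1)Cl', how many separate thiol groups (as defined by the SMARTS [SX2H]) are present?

2

[SX2H] is the SMARTS for a thiol: an aliphatic sulfur with two connections, one being H.
The molecule carries 2 separate instances of a thiol (-SH) meeting every constraint; each maps to a distinct set of atoms, giving 2 matches.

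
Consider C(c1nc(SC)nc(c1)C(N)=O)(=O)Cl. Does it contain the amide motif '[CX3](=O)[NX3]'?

The pattern [CX3](=O)[NX3] describes a carbonyl carbon bonded to a trivalent nitrogen — an amide.
The molecule carries a primary amide (-C(=O)NH2), whose atoms satisfy every constraint of the query, so the pattern matches.

Yes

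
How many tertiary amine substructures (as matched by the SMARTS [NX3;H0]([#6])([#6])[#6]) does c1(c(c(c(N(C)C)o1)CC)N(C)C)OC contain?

[NX3;H0]([#6])([#6])[#6] is the SMARTS for a tertiary amine: a trivalent nitrogen with no H, bonded to three carbons.
The molecule carries 2 separate instances of a dimethylamino group (-N(CH3)2) meeting every constraint; each maps to a distinct set of atoms, giving 2 matches.

2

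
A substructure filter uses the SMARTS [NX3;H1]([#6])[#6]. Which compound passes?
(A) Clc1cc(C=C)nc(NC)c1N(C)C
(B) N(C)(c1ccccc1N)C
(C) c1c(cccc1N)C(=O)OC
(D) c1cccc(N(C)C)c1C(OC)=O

A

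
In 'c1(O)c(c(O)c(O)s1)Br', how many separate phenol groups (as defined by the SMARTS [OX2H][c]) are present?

3

[OX2H][c] is the SMARTS for a phenol: a hydroxyl oxygen attached to an aromatic carbon.
The molecule carries 3 separate instances of a hydroxyl group (-OH) meeting every constraint; each maps to a distinct set of atoms, giving 3 matches.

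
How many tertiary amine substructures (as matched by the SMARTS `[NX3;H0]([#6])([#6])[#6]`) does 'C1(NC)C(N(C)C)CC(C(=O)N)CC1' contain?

1

[NX3;H0]([#6])([#6])[#6] is the SMARTS for a tertiary amine: a trivalent nitrogen with no H, bonded to three carbons.
Exactly one fragment in the molecule meets all constraints, giving 1 match.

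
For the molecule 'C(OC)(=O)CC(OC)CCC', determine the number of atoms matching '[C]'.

Check the 11 heavy atoms by environment: 8× C → match; 3× O → no.
That gives 8 matching atoms.

8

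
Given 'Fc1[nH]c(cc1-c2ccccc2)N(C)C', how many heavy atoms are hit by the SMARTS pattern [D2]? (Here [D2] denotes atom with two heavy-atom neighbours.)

The query [D2] means: atom with exactly two heavy-atom neighbours.
Check the 15 heavy atoms by environment: 1× n (aromatic, D2) → match; 4× c (aromatic, D3) → no; 6× c (aromatic, D2) → match; 1× F (D1) → no; 1× N (D3) → no; 2× C (D1) → no.
Summing the matching environments: 1 + 6 = 7 matching atoms.

7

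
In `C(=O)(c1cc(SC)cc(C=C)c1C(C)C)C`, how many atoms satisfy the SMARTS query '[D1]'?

Check the 16 heavy atoms by environment: 4× c (aromatic, D3) → no; 2× c (aromatic, D2) → no; 1× S (D2) → no; 5× C (D1) → match; 2× C (D3) → no; 1× C (D2) → no; 1× O (D1) → match.
Summing the matching environments: 5 + 1 = 6 matching atoms.

6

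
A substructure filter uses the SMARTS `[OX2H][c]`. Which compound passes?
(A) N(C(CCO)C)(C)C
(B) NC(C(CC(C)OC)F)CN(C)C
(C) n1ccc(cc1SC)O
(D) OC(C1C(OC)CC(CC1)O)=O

[OX2H][c] describes a hydroxyl oxygen attached to an aromatic carbon (a phenol).
(A) has a hydroxyl group (-OH) but the -OH is on an aliphatic carbon, not an aromatic c.
(B) has a methoxy ether (-OCH3) but the oxygen has H0, not H1.
(C) contains a hydroxyl group (-OH), which satisfies every atom and bond constraint.
(D) has a hydroxyl group (-OH) but the -OH is on an aliphatic carbon, not an aromatic c.
So the answer is (C).

C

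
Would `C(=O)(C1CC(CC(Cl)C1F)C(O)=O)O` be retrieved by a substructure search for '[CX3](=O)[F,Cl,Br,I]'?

The pattern [CX3](=O)[F,Cl,Br,I] describes a carbonyl carbon bonded to a halogen — an acyl halide.
The closest candidate here is a chloro substituent, but the Cl is not on a carbonyl carbon. No other fragment satisfies the full query, so there is no match.

No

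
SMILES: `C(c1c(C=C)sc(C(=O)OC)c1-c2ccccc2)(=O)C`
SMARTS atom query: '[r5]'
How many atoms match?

Check the 20 heavy atoms by environment: 1× s (aromatic, in 5-ring) → match; 4× c (aromatic, in 5-ring) → match; 6× C (acyclic) → no; 3× O (acyclic) → no; 6× c (aromatic, in 6-ring) → no.
Summing the matching environments: 1 + 4 = 5 matching atoms.

5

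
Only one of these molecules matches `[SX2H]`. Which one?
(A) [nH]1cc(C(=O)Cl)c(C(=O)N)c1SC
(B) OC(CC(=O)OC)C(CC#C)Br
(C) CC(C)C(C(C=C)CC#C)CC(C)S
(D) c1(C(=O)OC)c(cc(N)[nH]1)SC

C

[SX2H] describes an aliphatic sulfur with two connections, one being H (a thiol).
(A) has a methylthio ether (-SCH3) but the sulfur has H0 (bonded to two carbons), not H1.
(B) has a hydroxyl group (-OH) but it is an -OH, not an -SH.
(C) contains a thiol (-SH), which satisfies every atom and bond constraint.
(D) has a methylthio ether (-SCH3) but the sulfur has H0 (bonded to two carbons), not H1.
So the answer is (C).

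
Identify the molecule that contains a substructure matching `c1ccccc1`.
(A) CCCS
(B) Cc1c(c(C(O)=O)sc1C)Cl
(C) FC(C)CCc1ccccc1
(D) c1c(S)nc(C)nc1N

c1ccccc1 describes six aromatic carbons in a ring (a benzene ring).
(A) has a methyl group (-CH3) but no six-membered all-carbon aromatic ring is present.
(B) has a methyl group (-CH3) but no six-membered all-carbon aromatic ring is present.
(C) contains a phenyl ring, which satisfies every atom and bond constraint.
(D) has a methyl group (-CH3) but no six-membered all-carbon aromatic ring is present.
So the answer is (C).

C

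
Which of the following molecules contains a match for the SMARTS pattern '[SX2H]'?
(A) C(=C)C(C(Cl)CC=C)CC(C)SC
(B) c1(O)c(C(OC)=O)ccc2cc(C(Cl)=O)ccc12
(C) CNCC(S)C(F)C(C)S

C

[SX2H] describes an aliphatic sulfur with two connections, one being H (a thiol).
(A) has a methylthio ether (-SCH3) but the sulfur has H0 (bonded to two carbons), not H1.
(B) has a hydroxyl group (-OH) but it is an -OH, not an -SH.
(C) contains a thiol (-SH), which satisfies every atom and bond constraint.
So the answer is (C).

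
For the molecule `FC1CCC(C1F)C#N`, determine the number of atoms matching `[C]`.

6

Check the 9 heavy atoms by environment: 6× C → match; 2× F → no; 1× N → no.
That gives 6 matching atoms.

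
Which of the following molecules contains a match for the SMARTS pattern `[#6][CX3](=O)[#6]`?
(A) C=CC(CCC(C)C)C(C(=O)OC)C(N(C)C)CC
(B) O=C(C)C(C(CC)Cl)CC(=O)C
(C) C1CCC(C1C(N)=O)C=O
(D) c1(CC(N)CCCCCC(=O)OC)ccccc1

B

[#6][CX3](=O)[#6] describes a carbonyl carbon (no H) flanked by two carbons (a ketone).
(A) has a methyl-ester group (-C(=O)OCH3) but one neighbour of the carbonyl carbon is O, not C.
(B) contains an acetyl/ketone group (-C(=O)CH3), which satisfies every atom and bond constraint.
(C) has an aldehyde (-CHO) but the carbonyl carbon has H1, so it is not flanked by two carbons.
(D) has a methyl-ester group (-C(=O)OCH3) but one neighbour of the carbonyl carbon is O, not C.
So the answer is (B).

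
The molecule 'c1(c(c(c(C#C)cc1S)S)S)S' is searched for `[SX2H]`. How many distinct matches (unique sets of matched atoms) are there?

4

[SX2H] is the SMARTS for a thiol: an aliphatic sulfur with two connections, one being H.
The molecule carries 4 separate instances of a thiol (-SH) meeting every constraint; each maps to a distinct set of atoms, giving 4 matches.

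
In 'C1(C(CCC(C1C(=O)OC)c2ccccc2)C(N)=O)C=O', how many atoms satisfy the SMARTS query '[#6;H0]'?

The query [#6;H0] means: any carbon with no attached hydrogen.
Check the 21 heavy atoms by environment: 5× C (H1) → no; 2× C (H2) → no; 2× C (H0) → match; 4× O (H0) → no; 1× C (H3) → no; 1× N (H2) → no; 1× c (aromatic, H0) → match; 5× c (aromatic, H1) → no.
Summing the matching environments: 2 + 1 = 3 matching atoms.

3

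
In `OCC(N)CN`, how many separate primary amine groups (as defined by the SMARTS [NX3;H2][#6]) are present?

[NX3;H2][#6] is the SMARTS for a primary amine: a trivalent nitrogen with two H attached to carbon.
The molecule carries 2 separate instances of a primary amino group (-NH2) meeting every constraint; each maps to a distinct set of atoms, giving 2 matches.

2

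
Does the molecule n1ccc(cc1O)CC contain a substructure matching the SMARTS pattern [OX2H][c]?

Yes

The pattern [OX2H][c] describes a hydroxyl oxygen attached to an aromatic carbon — a phenol.
The molecule carries a hydroxyl group (-OH), whose atoms satisfy every constraint of the query, so the pattern matches.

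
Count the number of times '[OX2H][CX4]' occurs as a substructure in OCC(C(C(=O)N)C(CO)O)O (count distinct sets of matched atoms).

4

[OX2H][CX4] is the SMARTS for an aliphatic alcohol: a hydroxyl oxygen bound to an sp3 (X4) carbon.
The molecule carries 4 separate instances of a hydroxyl group (-OH) meeting every constraint; each maps to a distinct set of atoms, giving 4 matches.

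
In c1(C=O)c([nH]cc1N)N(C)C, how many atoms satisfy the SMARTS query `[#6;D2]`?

The query [#6;D2] means: any carbon bonded to exactly two heavy atoms.
Check the 11 heavy atoms by environment: 1× n (aromatic, D2) → no; 1× c (aromatic, D2) → match; 3× c (aromatic, D3) → no; 1× N (D3) → no; 2× C (D1) → no; 1× N (D1) → no; 1× C (D2) → match; 1× O (D1) → no.
Summing the matching environments: 1 + 1 = 2 matching atoms.

2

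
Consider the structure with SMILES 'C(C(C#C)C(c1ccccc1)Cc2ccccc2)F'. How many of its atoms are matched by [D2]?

13

The query [D2] means: atom with exactly two heavy-atom neighbours.
Check the 19 heavy atoms by environment: 3× C (D2) → match; 2× C (D3) → no; 2× c (aromatic, D3) → no; 10× c (aromatic, D2) → match; 1× C (D1) → no; 1× F (D1) → no.
Summing the matching environments: 3 + 10 = 13 matching atoms.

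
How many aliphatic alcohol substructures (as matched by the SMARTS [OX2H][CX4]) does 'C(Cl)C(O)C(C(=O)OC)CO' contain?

2

[OX2H][CX4] is the SMARTS for an aliphatic alcohol: a hydroxyl oxygen bound to an sp3 (X4) carbon.
The molecule carries 2 separate instances of a hydroxyl group (-OH) meeting every constraint; each maps to a distinct set of atoms, giving 2 matches.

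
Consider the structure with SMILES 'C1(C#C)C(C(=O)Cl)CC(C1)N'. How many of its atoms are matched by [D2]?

The query [D2] means: atom with exactly two heavy-atom neighbours.
Check the 11 heavy atoms by environment: 4× C (D3) → no; 3× C (D2) → match; 1× O (D1) → no; 1× Cl (D1) → no; 1× N (D1) → no; 1× C (D1) → no.
That gives 3 matching atoms.

3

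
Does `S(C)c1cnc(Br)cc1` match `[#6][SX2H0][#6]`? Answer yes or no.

Yes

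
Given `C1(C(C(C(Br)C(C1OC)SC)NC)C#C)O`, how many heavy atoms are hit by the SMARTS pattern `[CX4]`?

9

The query [CX4] means: C with X4: aliphatic carbon with exactly 4 total connections (bonds + H).
Check the 16 heavy atoms by environment: 9× C (X4) → match; 2× O (X2) → no; 1× S (X2) → no; 1× Br (X1) → no; 1× N (X3) → no; 2× C (X2) → no.
That gives 9 matching atoms.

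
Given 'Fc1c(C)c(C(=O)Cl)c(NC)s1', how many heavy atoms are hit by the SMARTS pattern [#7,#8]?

2

The query [#7,#8] means: nitrogen or oxygen (comma = OR).
Check the 12 heavy atoms by environment: 1× s (aromatic) → no; 4× c (aromatic) → no; 1× N → match; 3× C → no; 1× O → match; 1× Cl → no; 1× F → no.
Summing the matching environments: 1 + 1 = 2 matching atoms.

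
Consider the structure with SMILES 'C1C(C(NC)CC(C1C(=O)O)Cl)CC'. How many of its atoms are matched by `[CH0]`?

1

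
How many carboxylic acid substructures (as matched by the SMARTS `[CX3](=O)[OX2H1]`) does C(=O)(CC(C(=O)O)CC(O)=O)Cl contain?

[CX3](=O)[OX2H1] is the SMARTS for a carboxylic acid: an sp2 carbon double-bonded to O and single-bonded to an -OH oxygen.
The molecule carries 2 separate instances of a carboxylic acid group (-C(=O)OH) meeting every constraint; each maps to a distinct set of atoms, giving 2 matches.

2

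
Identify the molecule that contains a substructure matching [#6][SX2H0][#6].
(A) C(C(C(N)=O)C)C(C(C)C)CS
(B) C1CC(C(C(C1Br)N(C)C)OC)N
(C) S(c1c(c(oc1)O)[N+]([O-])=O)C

[#6][SX2H0][#6] describes an aliphatic sulfur bridging two carbons with no H on the sulfur (a thioether).
(A) has a thiol (-SH) but the sulfur has H1, not H0 bridging two carbons.
(B) has a methoxy ether (-OCH3) but the bridging atom is O, not S.
(C) contains a methylthio ether (-SCH3), which satisfies every atom and bond constraint.
So the answer is (C).

C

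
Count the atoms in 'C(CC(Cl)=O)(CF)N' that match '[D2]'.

2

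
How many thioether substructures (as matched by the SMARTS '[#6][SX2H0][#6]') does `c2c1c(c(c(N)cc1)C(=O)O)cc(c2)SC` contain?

1

[#6][SX2H0][#6] is the SMARTS for a thioether: an aliphatic sulfur bridging two carbons with no H on the sulfur.
Exactly one fragment in the molecule meets all constraints, giving 1 match.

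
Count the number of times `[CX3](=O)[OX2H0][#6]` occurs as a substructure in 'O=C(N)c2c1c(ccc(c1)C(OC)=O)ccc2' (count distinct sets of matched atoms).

1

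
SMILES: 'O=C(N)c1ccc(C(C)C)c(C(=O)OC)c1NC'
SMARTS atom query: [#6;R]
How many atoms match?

Check the 18 heavy atoms by environment: 6× c (aromatic, in 6-ring) → match; 7× C (acyclic) → no; 3× O (acyclic) → no; 2× N (acyclic) → no.
That gives 6 matching atoms.

6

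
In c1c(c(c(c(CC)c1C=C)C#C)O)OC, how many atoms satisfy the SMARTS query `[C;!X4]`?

The query [C;!X4] means: aliphatic carbon that does not have four total connections.
Check the 15 heavy atoms by environment: 6× c (aromatic, X3) → no; 2× O (X2) → no; 3× C (X4) → no; 2× C (X3) → match; 2× C (X2) → match.
Summing the matching environments: 2 + 2 = 4 matching atoms.

4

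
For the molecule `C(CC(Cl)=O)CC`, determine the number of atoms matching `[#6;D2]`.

3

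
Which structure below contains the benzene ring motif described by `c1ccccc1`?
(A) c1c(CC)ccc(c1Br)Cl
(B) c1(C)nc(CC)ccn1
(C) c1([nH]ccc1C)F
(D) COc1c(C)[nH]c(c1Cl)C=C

c1ccccc1 describes six aromatic carbons in a ring (a benzene ring).
(A) contains the required atom environment, so the pattern matches.
(B) has a methyl group (-CH3) but no six-membered all-carbon aromatic ring is present.
(C) has a methyl group (-CH3) but no six-membered all-carbon aromatic ring is present.
(D) has a methyl group (-CH3) but no six-membered all-carbon aromatic ring is present.
So the answer is (A).

A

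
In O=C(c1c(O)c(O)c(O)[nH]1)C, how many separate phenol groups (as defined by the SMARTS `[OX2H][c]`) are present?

[OX2H][c] is the SMARTS for a phenol: a hydroxyl oxygen attached to an aromatic carbon.
The molecule carries 3 separate instances of a hydroxyl group (-OH) meeting every constraint; each maps to a distinct set of atoms, giving 3 matches.

3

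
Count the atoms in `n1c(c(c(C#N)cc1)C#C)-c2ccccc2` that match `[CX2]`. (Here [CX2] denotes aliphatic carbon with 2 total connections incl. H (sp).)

3

The query [CX2] means: C with X2: aliphatic carbon with exactly 2 total connections.
Check the 16 heavy atoms by environment: 1× n (aromatic, X2) → no; 11× c (aromatic, X3) → no; 3× C (X2) → match; 1× N (X1) → no.
That gives 3 matching atoms.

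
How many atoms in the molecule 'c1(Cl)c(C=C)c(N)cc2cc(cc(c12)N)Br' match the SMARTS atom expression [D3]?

7

Check the 16 heavy atoms by environment: 7× c (aromatic, D3) → match; 3× c (aromatic, D2) → no; 1× Cl (D1) → no; 2× N (D1) → no; 1× Br (D1) → no; 1× C (D2) → no; 1× C (D1) → no.
That gives 7 matching atoms.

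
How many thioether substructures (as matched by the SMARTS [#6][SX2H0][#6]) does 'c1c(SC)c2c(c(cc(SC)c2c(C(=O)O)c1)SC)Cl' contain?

[#6][SX2H0][#6] is the SMARTS for a thioether: an aliphatic sulfur bridging two carbons with no H on the sulfur.
The molecule carries 3 separate instances of a methylthio ether (-SCH3) meeting every constraint; each maps to a distinct set of atoms, giving 3 matches.

3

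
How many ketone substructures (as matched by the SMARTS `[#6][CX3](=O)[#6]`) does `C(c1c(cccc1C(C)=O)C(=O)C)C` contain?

2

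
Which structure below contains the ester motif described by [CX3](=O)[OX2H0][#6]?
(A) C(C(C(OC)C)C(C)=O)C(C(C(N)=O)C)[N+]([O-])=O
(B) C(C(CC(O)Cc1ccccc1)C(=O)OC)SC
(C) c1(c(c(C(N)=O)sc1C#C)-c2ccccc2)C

[CX3](=O)[OX2H0][#6] describes a carbonyl carbon bonded to an oxygen that is itself bonded to carbon (no H on that O) (an ester).
(A) has a methoxy ether (-OCH3) but the ether oxygen is not adjacent to a C=O carbon.
(B) contains a methyl-ester group (-C(=O)OCH3), which satisfies every atom and bond constraint.
(C) has a primary amide (-C(=O)NH2) but the carbonyl is bonded to N, not to an O-C linkage.
So the answer is (B).

B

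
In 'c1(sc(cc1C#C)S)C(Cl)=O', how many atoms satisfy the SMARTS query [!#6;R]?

The query [!#6;R] means: non-carbon atom that is part of a ring.
Check the 11 heavy atoms by environment: 1× s (aromatic, in 5-ring) → match; 4× c (aromatic, in 5-ring) → no; 1× S (acyclic) → no; 3× C (acyclic) → no; 1× O (acyclic) → no; 1× Cl (acyclic) → no.
That gives 1 matching atom.

1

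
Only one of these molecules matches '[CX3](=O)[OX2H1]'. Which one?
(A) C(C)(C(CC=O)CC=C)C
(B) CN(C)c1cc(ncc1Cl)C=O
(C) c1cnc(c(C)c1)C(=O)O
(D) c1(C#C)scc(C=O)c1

C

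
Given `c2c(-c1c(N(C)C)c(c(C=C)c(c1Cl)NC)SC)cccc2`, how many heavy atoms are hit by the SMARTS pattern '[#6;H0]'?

7

The query [#6;H0] means: any carbon with no attached hydrogen.
Check the 22 heavy atoms by environment: 7× c (aromatic, H0) → match; 1× C (H1) → no; 1× C (H2) → no; 1× N (H1) → no; 4× C (H3) → no; 1× S (H0) → no; 1× N (H0) → no; 1× Cl (H0) → no; 5× c (aromatic, H1) → no.
That gives 7 matching atoms.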